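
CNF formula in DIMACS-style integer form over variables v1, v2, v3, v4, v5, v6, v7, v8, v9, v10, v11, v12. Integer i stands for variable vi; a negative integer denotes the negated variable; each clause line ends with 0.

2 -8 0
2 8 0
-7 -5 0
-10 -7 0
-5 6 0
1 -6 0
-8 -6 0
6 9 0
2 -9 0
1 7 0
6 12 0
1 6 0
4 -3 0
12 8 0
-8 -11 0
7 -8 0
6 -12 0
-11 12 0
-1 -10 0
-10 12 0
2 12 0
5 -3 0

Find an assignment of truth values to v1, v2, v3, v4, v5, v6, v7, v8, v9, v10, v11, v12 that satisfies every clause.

v1=1, v2=1, v3=1, v4=1, v5=1, v6=1, v7=0, v8=0, v9=0, v10=0, v11=1, v12=1

Pure literal: v2 appears only positively; assign v2 = True.
Pure literal: v4 appears only positively; assign v4 = True.
Try v1 = True.
  then v10 is forced to False.
For the remaining variables, v3 = True, v5 = True, v6 = True, v7 = False, v8 = False, v9 = False, v11 = True, v12 = True works.
Every clause has at least one true literal under this assignment.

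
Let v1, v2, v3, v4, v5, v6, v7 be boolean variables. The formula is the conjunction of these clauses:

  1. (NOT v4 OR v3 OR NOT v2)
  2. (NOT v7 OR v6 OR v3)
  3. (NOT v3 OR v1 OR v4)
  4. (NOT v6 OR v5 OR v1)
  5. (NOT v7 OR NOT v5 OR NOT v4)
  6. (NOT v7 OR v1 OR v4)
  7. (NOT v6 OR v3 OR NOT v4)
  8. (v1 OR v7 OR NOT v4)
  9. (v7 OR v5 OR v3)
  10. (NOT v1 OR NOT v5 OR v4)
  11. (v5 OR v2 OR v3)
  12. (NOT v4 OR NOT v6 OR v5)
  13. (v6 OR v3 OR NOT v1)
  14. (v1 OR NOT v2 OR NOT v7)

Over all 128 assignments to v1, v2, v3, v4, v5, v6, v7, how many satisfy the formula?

22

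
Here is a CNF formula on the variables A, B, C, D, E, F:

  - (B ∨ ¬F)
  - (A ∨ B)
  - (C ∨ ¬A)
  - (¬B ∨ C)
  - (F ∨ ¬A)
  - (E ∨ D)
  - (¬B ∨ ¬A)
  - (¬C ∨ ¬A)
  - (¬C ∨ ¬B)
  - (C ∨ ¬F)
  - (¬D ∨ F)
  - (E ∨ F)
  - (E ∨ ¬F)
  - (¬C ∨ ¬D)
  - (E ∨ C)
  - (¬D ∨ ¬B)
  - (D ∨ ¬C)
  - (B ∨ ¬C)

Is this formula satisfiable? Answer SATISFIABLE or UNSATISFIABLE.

UNSATISFIABLE

C = True:
  propagation gives A=False, B=True; an empty clause results — contradiction.
C = False:
  propagation gives A=False, B=True; an empty clause results — contradiction.
Every branch closes, so no satisfying assignment exists.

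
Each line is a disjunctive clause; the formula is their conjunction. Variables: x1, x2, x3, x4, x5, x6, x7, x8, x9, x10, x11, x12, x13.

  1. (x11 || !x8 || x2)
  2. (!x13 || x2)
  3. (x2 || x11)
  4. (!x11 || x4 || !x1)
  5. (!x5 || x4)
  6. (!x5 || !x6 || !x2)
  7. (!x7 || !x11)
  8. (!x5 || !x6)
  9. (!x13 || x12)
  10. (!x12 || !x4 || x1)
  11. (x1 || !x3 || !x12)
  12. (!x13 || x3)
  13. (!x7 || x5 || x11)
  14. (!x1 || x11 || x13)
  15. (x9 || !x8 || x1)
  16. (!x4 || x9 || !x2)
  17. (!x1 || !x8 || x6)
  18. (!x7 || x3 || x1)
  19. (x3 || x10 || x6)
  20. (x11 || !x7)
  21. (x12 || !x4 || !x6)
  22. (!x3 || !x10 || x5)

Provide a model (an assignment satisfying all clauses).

x1 = T, x2 = T, x3 = T, x4 = T, x5 = T, x6 = F, x7 = F, x8 = F, x9 = T, x10 = F, x11 = T, x12 = T, x13 = F

x7 occurs only negated in the remaining clauses — set x7 = False.
x8 occurs only negated in the remaining clauses — set x8 = False.
Set x1 = True and propagate.
The remaining clauses are satisfied by x2 = True, x3 = True, x4 = True, x5 = True, x6 = False, x9 = True, x10 = False, x11 = True, x12 = True, x13 = False.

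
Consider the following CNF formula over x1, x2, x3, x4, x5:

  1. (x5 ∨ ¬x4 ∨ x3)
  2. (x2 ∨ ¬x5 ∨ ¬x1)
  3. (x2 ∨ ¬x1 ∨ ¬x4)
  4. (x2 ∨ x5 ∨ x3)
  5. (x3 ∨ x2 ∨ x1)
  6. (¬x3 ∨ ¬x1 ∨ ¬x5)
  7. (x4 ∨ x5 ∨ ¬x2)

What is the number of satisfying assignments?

Split on x2, then x5.
  x2=T, x5=T: x4 free; 3 ways for (x1,x3) × 2^1 = 6.
  x2=T, x5=F: remaining (x1,x3,x4) ∈ {(F,T,T); (T,T,T)} — 2.
  x2=F, x5=T: remaining (x1,x3,x4) ∈ {(F,T,F); (F,T,T)} — 2.
  x2=F, x5=F: remaining (x1,x3,x4) ∈ {(F,T,F); (F,T,T); (T,T,F)} — 3.
Total: 6 + 2 + 2 + 3 = 13.

13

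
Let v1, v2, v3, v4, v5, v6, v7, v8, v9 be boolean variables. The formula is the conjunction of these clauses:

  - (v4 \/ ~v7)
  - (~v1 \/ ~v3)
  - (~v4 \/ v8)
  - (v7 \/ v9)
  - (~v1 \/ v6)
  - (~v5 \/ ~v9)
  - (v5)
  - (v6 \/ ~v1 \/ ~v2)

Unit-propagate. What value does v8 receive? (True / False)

True

(v5) stands alone — v5 = True.
From (~v5 \/ ~v9) and v5 = True: v9 = False.
In (v7 \/ v9), v9 is now false; v7 must hold, so v7 = True.
In (~v7 \/ v4), ~v7 is now false; v4 must hold, so v4 = True.
From (~v4 \/ v8) and v4 = True: v8 = True.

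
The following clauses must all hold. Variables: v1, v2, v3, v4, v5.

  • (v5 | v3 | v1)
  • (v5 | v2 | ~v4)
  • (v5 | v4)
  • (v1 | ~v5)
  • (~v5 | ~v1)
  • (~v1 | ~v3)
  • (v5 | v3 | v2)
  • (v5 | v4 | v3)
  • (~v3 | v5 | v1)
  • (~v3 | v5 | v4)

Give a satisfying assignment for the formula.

v1=T, v2=T, v3=F, v4=T, v5=F

Check each clause:
  1. (v1 | v3 | v5) — v1 is true.
  2. (~v4 | v2 | v5) — v2 is true.
  3. (v4 | v5) — v4 is true.
  4. (v1 | ~v5) — v1 is true.
  5. (~v1 | ~v5) — ~v5 is true.
  6. (~v1 | ~v3) — ~v3 is true.
  7. (v3 | v2 | v5) — v2 is true.
  8. (v4 | v3 | v5) — v4 is true.
  9. (v1 | v5 | ~v3) — v1 is true.
  10. (v5 | v4 | ~v3) — ~v3 is true.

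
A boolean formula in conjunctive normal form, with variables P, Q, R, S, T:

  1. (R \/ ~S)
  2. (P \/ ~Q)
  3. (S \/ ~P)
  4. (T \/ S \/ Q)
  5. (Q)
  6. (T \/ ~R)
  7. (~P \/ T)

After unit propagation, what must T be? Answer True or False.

True

Unit clause (Q) sets Q = True.
From (~Q \/ P) and Q = True: P = True.
From (~P \/ S) and P = True: S = True.
In (~S \/ R), ~S is now false; R must hold, so R = True.
(~R \/ T) with R = True leaves only T, so T = True.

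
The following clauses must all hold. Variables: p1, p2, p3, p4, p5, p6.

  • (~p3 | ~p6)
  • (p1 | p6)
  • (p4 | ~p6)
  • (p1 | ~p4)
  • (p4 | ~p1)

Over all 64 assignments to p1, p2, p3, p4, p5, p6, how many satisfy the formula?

Case analysis on p1 and p4:
  p1=1, p4=1: p2, p5 free; 3 ways for (p3,p6) × 2^2 = 12.
  p1=1, p4=0: a clause becomes empty — 0.
  p1=0, p4=1: a clause becomes empty — 0.
  p1=0, p4=0: a clause becomes empty — 0.
Total: 12 + 0 + 0 + 0 = 12.

12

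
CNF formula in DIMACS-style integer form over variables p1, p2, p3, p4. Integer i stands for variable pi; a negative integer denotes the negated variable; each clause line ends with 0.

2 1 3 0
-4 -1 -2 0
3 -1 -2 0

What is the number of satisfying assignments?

11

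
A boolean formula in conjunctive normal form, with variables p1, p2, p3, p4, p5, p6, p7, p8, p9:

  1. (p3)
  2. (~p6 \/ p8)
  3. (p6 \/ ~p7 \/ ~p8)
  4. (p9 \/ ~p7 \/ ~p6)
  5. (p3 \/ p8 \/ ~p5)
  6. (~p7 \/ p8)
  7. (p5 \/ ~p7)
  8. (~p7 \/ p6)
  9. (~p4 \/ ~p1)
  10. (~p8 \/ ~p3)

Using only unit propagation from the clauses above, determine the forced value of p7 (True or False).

Unit clause (p3) sets p3 = True.
From (~p8 \/ ~p3) and p3 = True: p8 = False.
From (p8 \/ ~p6) and p8 = False: p6 = False.
(~p7 \/ p8) with p8 = False leaves only ~p7, so p7 = False.

False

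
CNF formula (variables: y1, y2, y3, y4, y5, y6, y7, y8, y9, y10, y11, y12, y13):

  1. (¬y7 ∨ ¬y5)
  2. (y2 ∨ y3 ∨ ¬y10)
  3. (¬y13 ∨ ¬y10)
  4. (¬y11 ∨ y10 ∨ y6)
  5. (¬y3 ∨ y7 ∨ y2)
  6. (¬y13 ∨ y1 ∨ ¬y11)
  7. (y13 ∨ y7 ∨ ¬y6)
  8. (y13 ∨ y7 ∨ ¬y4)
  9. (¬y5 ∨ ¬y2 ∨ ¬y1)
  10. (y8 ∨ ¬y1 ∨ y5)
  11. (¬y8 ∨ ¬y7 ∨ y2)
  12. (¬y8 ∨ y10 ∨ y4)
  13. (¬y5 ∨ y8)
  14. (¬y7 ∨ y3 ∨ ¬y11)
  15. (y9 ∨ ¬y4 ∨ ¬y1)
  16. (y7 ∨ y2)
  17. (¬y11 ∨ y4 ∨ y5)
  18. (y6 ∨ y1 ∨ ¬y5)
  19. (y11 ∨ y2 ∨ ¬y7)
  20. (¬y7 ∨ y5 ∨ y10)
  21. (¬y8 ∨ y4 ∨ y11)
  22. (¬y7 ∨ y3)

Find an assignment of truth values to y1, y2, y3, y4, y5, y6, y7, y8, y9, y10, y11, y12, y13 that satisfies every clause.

y9 occurs only positively in the remaining clauses — set y9 = True.
Set y1 = False and propagate.
For the remaining variables, y2 = True, y3 = True, y4 = False, y5 = False, y6 = True, y7 = True, y8 = False, y10 = True, y11 = False, y12 = True, y13 = False works.

y1 = False, y2 = True, y3 = True, y4 = False, y5 = False, y6 = True, y7 = True, y8 = False, y9 = True, y10 = True, y11 = False, y12 = True, y13 = False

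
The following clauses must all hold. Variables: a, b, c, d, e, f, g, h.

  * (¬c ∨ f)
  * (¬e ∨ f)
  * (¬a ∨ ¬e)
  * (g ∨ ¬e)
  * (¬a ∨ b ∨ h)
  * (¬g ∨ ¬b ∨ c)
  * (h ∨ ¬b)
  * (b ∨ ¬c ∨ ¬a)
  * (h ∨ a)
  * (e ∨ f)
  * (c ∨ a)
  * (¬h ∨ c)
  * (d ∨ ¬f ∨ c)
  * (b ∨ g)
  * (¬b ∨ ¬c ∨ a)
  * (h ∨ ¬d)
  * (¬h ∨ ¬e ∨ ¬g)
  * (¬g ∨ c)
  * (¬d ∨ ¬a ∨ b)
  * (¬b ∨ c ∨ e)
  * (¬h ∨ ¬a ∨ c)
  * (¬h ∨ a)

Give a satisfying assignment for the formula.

a=1, b=1, c=1, d=1, e=0, f=1, g=0, h=1

Try a = True.
  then e is forced to False.
  then f is forced to True.
The remaining clauses are satisfied by b = True, c = True, d = True, g = False, h = True.
Check each clause:
  1. (¬c ∨ f) — f is true.
  2. (¬e ∨ f) — ¬e is true.
  3. (¬a ∨ ¬e) — ¬e is true.
  4. (¬e ∨ g) — ¬e is true.
  5. (h ∨ b ∨ ¬a) — h is true.
  6. (¬g ∨ ¬b ∨ c) — ¬g is true.
  7. (h ∨ ¬b) — h is true.
  8. (¬a ∨ ¬c ∨ b) — b is true.
  9. (a ∨ h) — h is true.
  10. (e ∨ f) — f is true.
  11. (a ∨ c) — a is true.
  12. (c ∨ ¬h) — c is true.
  13. (d ∨ c ∨ ¬f) — c is true.
  14. (b ∨ g) — b is true.
  15. (¬b ∨ ¬c ∨ a) — a is true.
  16. (h ∨ ¬d) — h is true.
  17. (¬g ∨ ¬e ∨ ¬h) — ¬g is true.
  18. (c ∨ ¬g) — ¬g is true.
  19. (¬d ∨ ¬a ∨ b) — b is true.
  20. (¬b ∨ c ∨ e) — c is true.
  21. (c ∨ ¬h ∨ ¬a) — c is true.
  22. (¬h ∨ a) — a is true.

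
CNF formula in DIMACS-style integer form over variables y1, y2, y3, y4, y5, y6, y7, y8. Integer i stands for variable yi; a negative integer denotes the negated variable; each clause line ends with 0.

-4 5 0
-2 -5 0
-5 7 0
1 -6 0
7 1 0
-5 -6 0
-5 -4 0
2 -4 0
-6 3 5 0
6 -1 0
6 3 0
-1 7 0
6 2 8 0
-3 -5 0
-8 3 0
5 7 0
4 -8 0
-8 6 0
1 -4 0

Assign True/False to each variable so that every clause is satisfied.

y7 occurs only positively in the remaining clauses — set y7 = True.
Try y1 = False.
  then y6 is forced to False.
  then y3 is forced to True.
  then y5 is forced to False.
  then y4 is forced to False.
  then y8 is forced to False.
  then y2 is forced to True.
Check each clause:
  1. (~y4 | y5) — ~y4 is true.
  2. (~y2 | ~y5) — ~y5 is true.
  3. (y7 | ~y5) — ~y5 is true.
  4. (y1 | ~y6) — ~y6 is true.
  5. (y1 | y7) — y7 is true.
  6. (~y5 | ~y6) — ~y6 is true.
  7. (~y5 | ~y4) — ~y5 is true.
  8. (y2 | ~y4) — y2 is true.
  9. (~y6 | y5 | y3) — ~y6 is true.
  10. (~y1 | y6) — ~y1 is true.
  11. (y6 | y3) — y3 is true.
  12. (y7 | ~y1) — ~y1 is true.
  13. (y2 | y6 | y8) — y2 is true.
  14. (~y5 | ~y3) — ~y5 is true.
  15. (y3 | ~y8) — ~y8 is true.
  16. (y5 | y7) — y7 is true.
  17. (y4 | ~y8) — ~y8 is true.
  18. (y6 | ~y8) — ~y8 is true.
  19. (~y4 | y1) — ~y4 is true.

y1=False, y2=True, y3=True, y4=False, y5=False, y6=False, y7=True, y8=False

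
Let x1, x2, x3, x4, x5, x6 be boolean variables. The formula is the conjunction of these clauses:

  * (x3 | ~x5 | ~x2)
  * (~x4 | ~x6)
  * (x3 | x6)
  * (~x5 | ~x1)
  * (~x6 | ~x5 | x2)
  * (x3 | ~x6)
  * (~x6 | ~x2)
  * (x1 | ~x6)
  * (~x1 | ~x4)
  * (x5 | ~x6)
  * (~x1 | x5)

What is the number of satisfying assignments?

Case analysis on x6 and x5:
  x6=T, x5=T: a clause becomes empty — 0.
  x6=T, x5=F: a clause becomes empty — 0.
  x6=F, x5=T: remaining (x1,x2,x3,x4) ∈ {(F,F,T,F); (F,F,T,T); (F,T,T,F); (F,T,T,T)} — 4.
  x6=F, x5=F: remaining (x1,x2,x3,x4) ∈ {(F,F,T,F); (F,F,T,T); (F,T,T,F); (F,T,T,T)} — 4.
Total: 0 + 0 + 4 + 4 = 8.

8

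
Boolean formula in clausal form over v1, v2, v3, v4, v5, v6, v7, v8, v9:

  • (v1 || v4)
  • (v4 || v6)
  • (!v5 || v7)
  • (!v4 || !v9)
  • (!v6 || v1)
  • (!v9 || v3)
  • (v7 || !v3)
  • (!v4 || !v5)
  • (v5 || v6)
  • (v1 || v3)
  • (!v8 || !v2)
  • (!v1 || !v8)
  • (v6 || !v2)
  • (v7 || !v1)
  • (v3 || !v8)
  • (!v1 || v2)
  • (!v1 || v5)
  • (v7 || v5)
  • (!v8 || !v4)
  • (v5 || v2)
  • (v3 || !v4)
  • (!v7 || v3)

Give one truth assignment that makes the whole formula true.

Pure literal: v8 appears only negated; assign v8 = False.
Branch on v1: take v1 = True.
  then v7 is forced to True.
  then v2 is forced to True.
  then v6 is forced to True.
  then v5 is forced to True.
  then v4 is forced to False.
  then v3 is forced to True.
v9 is now unconstrained; take v9 = True.
Every clause has at least one true literal under this assignment.

v1 = T, v2 = T, v3 = T, v4 = F, v5 = T, v6 = T, v7 = T, v8 = F, v9 = T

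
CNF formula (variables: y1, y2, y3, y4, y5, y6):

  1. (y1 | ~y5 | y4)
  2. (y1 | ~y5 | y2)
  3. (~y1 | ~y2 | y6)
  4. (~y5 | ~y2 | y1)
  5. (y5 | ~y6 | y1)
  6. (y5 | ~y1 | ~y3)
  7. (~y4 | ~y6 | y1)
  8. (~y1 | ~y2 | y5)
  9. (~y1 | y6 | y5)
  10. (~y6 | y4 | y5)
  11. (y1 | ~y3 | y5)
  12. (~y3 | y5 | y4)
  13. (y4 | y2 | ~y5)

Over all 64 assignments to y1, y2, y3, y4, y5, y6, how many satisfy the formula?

13

Case analysis on y5 and y1:
  y5=T, y1=T: y3 free; 4 ways for (y2,y4,y6) × 2^1 = 8.
  y5=T, y1=F: a clause becomes empty — 0.
  y5=F, y1=T: remaining (y2,y3,y4,y6) ∈ {(F,F,T,T)} — 1.
  y5=F, y1=F: remaining (y2,y3,y4,y6) ∈ {(F,F,F,F); (F,F,T,F); (T,F,F,F); (T,F,T,F)} — 4.
Total: 8 + 0 + 1 + 4 = 13.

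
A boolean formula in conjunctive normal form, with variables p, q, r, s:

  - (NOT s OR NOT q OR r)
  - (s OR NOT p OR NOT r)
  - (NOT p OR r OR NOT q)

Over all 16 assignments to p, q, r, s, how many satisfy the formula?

11

Case analysis on r and p:
  r=T, p=T: remaining (q,s) ∈ {(F,T); (T,T)} — 2.
  r=T, p=F: remaining (q,s) ∈ {(F,F); (F,T); (T,F); (T,T)} — 4.
  r=F, p=T: remaining (q,s) ∈ {(F,F); (F,T)} — 2.
  r=F, p=F: remaining (q,s) ∈ {(F,F); (F,T); (T,F)} — 3.
Total: 2 + 4 + 2 + 3 = 11.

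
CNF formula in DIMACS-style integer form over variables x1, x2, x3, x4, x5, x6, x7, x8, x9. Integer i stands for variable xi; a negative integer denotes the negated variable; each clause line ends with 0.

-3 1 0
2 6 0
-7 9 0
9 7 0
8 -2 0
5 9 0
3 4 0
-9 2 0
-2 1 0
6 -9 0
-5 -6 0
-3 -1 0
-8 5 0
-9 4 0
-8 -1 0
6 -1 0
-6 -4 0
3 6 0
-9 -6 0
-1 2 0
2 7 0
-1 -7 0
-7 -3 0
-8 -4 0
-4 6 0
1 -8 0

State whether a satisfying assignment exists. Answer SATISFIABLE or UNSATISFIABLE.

UNSATISFIABLE

x1 = True:
  propagation gives x3=False, x4=True, x8=False, x2=False; an empty clause results — contradiction.
x1 = False:
  propagation gives x3=False, x4=True, x2=False, x6=True; an empty clause results — contradiction.
Every branch closes, so no satisfying assignment exists.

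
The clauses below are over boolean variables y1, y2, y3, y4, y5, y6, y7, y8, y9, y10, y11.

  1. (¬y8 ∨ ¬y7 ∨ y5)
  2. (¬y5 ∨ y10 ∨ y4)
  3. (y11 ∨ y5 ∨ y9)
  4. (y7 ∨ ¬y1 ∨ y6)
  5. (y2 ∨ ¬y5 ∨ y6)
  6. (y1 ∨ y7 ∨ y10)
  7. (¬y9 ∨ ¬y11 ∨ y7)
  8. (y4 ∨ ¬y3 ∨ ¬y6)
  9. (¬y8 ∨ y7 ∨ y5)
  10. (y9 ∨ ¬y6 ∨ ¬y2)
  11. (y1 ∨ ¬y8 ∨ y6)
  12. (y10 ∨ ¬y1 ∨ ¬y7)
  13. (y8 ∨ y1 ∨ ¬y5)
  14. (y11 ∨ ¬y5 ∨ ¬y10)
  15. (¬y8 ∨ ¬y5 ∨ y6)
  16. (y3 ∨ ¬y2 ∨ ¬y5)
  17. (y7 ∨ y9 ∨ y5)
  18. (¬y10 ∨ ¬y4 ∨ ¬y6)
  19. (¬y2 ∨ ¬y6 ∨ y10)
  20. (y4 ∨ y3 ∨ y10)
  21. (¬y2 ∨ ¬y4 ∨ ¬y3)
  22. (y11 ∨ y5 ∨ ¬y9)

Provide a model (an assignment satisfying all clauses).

y1=True, y2=True, y3=True, y4=False, y5=True, y6=False, y7=True, y8=False, y9=False, y10=True, y11=True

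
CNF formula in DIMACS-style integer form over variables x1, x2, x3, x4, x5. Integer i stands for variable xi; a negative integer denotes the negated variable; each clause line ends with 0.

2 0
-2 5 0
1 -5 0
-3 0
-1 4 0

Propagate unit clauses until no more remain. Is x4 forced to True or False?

(x2) is a unit clause: x2 = True.
From (x5 | ~x2) and x2 = True: x5 = True.
(x1 | ~x5) with x5 = True leaves only x1, so x1 = True.
(~x3) is a unit clause: x3 = False.
From (x4 | ~x1) and x1 = True: x4 = True.

True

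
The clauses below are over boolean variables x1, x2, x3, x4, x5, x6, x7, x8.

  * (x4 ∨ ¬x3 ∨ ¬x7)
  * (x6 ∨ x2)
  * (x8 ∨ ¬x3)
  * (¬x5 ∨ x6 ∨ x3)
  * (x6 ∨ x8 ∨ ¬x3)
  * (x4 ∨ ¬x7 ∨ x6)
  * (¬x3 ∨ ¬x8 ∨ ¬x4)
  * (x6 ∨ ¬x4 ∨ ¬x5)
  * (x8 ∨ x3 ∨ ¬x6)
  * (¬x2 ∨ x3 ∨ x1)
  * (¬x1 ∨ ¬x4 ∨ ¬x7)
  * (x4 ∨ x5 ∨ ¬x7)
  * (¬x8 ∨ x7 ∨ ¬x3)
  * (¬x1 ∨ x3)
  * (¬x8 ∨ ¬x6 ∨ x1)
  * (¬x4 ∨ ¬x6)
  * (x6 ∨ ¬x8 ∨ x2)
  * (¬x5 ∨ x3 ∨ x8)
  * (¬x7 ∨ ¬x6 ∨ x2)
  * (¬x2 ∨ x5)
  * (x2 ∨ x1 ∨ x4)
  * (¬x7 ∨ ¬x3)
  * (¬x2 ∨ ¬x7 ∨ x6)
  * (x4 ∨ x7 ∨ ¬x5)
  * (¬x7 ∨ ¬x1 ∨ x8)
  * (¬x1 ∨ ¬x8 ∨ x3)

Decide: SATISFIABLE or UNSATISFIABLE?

x3 = True:
  propagation gives x8=True, x4=False, x7=False; an empty clause results — contradiction.
x3 = False:
  propagation gives x1=False, x2=False, x6=True, x8=True; an empty clause results — contradiction.
Every branch closes, so no satisfying assignment exists.

UNSATISFIABLE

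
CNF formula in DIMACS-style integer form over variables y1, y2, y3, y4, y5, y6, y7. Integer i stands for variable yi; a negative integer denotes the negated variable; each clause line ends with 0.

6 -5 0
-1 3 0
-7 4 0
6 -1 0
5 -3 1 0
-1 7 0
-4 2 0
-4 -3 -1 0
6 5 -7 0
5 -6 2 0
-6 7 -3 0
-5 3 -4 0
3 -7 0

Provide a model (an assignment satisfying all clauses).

y2 occurs only positively in the remaining clauses — set y2 = True.
Try y1 = False.
Try y3 = True.
  then y5 is forced to True.
  then y6 is forced to True.
  then y7 is forced to True.
  then y4 is forced to True.

y1=0, y2=1, y3=1, y4=1, y5=1, y6=1, y7=1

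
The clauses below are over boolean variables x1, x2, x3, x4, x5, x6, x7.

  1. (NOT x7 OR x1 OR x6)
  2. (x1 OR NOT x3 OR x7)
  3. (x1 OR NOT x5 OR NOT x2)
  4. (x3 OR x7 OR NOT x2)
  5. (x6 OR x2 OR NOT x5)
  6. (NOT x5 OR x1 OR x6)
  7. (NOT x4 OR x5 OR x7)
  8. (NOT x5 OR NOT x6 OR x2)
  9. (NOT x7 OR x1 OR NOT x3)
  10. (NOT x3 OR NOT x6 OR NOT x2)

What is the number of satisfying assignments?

Case analysis on x1 and x2:
  x1=1, x2=1: 15 of the 32 assignments to (x3,x4,x5,x6,x7) work.
  x1=1, x2=0: x3, x6 free; 3 ways for (x4,x5,x7) × 2^2 = 12.
  x1=0, x2=1: remaining (x3,x4,x5,x6,x7) ∈ {(0,0,0,1,1); (0,1,0,1,1)} — 2.
  x1=0, x2=0: remaining (x3,x4,x5,x6,x7) ∈ {(0,0,0,0,0); (0,0,0,1,0); (0,0,0,1,1); (0,1,0,1,1)} — 4.
Total: 15 + 12 + 2 + 4 = 33.

33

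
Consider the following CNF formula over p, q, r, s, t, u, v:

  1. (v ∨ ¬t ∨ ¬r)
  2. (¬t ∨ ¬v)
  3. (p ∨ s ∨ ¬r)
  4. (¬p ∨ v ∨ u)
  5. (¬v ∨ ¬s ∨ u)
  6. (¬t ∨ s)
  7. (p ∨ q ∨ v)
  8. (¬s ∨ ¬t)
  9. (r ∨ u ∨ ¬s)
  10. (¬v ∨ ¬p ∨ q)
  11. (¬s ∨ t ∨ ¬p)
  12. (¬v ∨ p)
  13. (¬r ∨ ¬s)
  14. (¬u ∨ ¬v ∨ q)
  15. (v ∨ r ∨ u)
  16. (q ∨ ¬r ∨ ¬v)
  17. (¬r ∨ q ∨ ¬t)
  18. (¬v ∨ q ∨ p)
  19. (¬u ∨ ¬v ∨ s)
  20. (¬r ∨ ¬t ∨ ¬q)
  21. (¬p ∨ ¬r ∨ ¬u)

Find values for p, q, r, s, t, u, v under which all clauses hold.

Branch on p: take p = False.
  then v is forced to False.
  then q is forced to True.
Branch on r: take r = False.
  then u is forced to True.
The remaining clauses are satisfied by s = False, t = False.

p=False, q=True, r=False, s=False, t=False, u=True, v=False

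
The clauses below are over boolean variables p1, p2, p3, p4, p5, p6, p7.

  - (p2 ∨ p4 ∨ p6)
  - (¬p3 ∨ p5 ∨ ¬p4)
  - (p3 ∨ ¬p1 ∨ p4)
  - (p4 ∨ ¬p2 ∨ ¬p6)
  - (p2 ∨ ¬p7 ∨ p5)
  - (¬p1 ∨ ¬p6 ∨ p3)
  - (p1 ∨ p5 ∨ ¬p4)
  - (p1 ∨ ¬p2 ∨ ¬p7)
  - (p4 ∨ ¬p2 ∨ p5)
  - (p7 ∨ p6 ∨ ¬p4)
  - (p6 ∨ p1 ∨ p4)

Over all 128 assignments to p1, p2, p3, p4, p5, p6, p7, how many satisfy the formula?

Case analysis on p4 and p1:
  p4=T, p1=T: 9 of the 32 assignments to (p2,p3,p5,p6,p7) work.
  p4=T, p1=F: p3 free; 4 ways for (p2,p5,p6,p7) × 2^1 = 8.
  p4=F, p1=T: 5 of the 32 assignments to (p2,p3,p5,p6,p7) work.
  p4=F, p1=F: p3 free; 3 ways for (p2,p5,p6,p7) × 2^1 = 6.
Total: 9 + 8 + 5 + 6 = 28.

28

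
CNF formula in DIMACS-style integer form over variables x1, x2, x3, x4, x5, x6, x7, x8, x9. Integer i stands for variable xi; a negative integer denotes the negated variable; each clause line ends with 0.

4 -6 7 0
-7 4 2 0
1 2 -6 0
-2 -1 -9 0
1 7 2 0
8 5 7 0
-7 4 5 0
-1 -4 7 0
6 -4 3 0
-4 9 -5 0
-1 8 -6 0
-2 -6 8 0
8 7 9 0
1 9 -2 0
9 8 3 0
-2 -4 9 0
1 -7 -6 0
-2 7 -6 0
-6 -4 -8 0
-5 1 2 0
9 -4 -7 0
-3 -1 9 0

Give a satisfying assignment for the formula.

x1=False  x2=True  x3=True  x4=False  x5=True  x6=False  x7=True  x8=True  x9=True

Check each clause:
  1. {x4, ¬x6, x7} — ¬x6 is true.
  2. {x4, ¬x7, x2} — x2 is true.
  3. {¬x6, x1, x2} — ¬x6 is true.
  4. {¬x9, ¬x2, ¬x1} — ¬x1 is true.
  5. {x2, x7, x1} — x2 is true.
  6. {x5, x8, x7} — x8 is true.
  7. {x5, ¬x7, x4} — x5 is true.
  8. {x7, ¬x1, ¬x4} — ¬x4 is true.
  9. {x3, ¬x4, x6} — x3 is true.
  10. {¬x5, ¬x4, x9} — x9 is true.
  11. {x8, ¬x6, ¬x1} — x8 is true.
  12. {¬x2, ¬x6, x8} — x8 is true.
  13. {x8, x7, x9} — x8 is true.
  14. {¬x2, x9, x1} — x9 is true.
  15. {x8, x3, x9} — x8 is true.
  16. {¬x4, x9, ¬x2} — x9 is true.
  17. {x1, ¬x7, ¬x6} — ¬x6 is true.
  18. {¬x2, x7, ¬x6} — ¬x6 is true.
  19. {¬x4, ¬x8, ¬x6} — ¬x6 is true.
  20. {x2, x1, ¬x5} — x2 is true.
  21. {¬x7, x9, ¬x4} — x9 is true.
  22. {x9, ¬x1, ¬x3} — x9 is true.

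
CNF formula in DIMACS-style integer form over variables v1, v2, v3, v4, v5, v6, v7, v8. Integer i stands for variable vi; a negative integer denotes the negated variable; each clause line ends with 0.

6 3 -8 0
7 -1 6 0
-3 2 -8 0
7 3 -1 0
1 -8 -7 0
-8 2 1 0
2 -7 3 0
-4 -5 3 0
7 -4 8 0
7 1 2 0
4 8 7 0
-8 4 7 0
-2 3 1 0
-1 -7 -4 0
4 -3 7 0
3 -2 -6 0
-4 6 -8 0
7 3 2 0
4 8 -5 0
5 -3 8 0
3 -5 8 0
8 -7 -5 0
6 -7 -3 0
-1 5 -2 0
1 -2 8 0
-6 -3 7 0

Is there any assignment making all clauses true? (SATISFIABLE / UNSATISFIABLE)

Branch on v1: take v1 = True.
Branch on v2: take v2 = True.
  then v5 is forced to True.
Set v3 = True and propagate.
The remaining clauses are satisfied by v4 = False, v6 = True, v7 = True, v8 = True.
So v1=1, v2=1, v3=1, v4=0, v5=1, v6=1, v7=1, v8=1 is a satisfying assignment.

SATISFIABLE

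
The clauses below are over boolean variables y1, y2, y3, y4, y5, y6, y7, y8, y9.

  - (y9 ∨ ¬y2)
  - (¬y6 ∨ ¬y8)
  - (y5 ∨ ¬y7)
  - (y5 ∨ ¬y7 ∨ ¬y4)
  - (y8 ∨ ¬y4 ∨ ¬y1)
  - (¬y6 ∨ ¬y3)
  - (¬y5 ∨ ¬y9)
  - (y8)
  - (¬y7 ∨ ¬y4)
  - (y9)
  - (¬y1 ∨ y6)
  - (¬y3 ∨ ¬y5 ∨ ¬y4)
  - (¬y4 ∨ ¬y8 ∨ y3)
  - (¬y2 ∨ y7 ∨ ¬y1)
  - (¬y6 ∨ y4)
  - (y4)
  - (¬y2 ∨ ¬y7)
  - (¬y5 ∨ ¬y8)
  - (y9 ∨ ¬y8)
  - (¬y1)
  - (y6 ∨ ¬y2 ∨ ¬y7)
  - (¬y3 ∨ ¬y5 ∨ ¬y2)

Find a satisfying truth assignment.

y1 = False  y2 = True  y3 = True  y4 = True  y5 = False  y6 = False  y7 = False  y8 = True  y9 = True

(y8) is a unit clause, so y8 = True.
The clause (¬y6) is unit: y6 must be False.
Unit propagation: (y9) forces y9 = True.
(¬y5) is a unit clause, so y5 = False.
Unit propagation: (¬y7) forces y7 = False.
The clause (¬y1) is unit: y1 must be False.
Unit propagation: (y4) forces y4 = True.
Unit propagation: (y3) forces y3 = True.
y2 is now unconstrained; take y2 = True.
Every clause has at least one true literal under this assignment.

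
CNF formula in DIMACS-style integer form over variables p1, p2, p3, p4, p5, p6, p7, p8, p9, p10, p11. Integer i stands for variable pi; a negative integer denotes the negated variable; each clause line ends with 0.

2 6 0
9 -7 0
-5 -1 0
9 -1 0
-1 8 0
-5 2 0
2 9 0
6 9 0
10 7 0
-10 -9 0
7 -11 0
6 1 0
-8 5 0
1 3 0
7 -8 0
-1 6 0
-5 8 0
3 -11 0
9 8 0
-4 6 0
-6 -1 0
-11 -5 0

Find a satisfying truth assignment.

p3 occurs only positively in the remaining clauses — set p3 = True.
Branch on p1: take p1 = False.
  then p6 is forced to True.
Set p2 = False and propagate.
  then p5 is forced to False.
  then p9 is forced to True.
  then p10 is forced to False.
  then p7 is forced to True.
  then p8 is forced to False.
p4, p11 are now unconstrained; take p4 = True, p11 = True.
Check each clause:
  1. (p6 OR p2) — p6 is true.
  2. (NOT p7 OR p9) — p9 is true.
  3. (NOT p1 OR NOT p5) — NOT p5 is true.
  4. (NOT p1 OR p9) — p9 is true.
  5. (NOT p1 OR p8) — NOT p1 is true.
  6. (NOT p5 OR p2) — NOT p5 is true.
  7. (p2 OR p9) — p9 is true.
  8. (p6 OR p9) — p9 is true.
  9. (p7 OR p10) — p7 is true.
  10. (NOT p10 OR NOT p9) — NOT p10 is true.
  11. (NOT p11 OR p7) — p7 is true.
  12. (p6 OR p1) — p6 is true.
  13. (p5 OR NOT p8) — NOT p8 is true.
  14. (p1 OR p3) — p3 is true.
  15. (NOT p8 OR p7) — NOT p8 is true.
  16. (NOT p1 OR p6) — p6 is true.
  17. (p8 OR NOT p5) — NOT p5 is true.
  18. (p3 OR NOT p11) — p3 is true.
  19. (p8 OR p9) — p9 is true.
  20. (NOT p4 OR p6) — p6 is true.
  21. (NOT p1 OR NOT p6) — NOT p1 is true.
  22. (NOT p11 OR NOT p5) — NOT p5 is true.

p1=0, p2=0, p3=1, p4=1, p5=0, p6=1, p7=1, p8=0, p9=1, p10=0, p11=1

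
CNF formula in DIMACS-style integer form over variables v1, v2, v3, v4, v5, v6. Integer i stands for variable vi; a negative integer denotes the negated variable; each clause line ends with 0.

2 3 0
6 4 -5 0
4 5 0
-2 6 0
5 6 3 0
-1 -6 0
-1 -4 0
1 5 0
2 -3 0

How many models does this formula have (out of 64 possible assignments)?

4

Satisfying assignments:
  v1=F v2=T v3=F v4=F v5=T v6=T
  v1=F v2=T v3=F v4=T v5=T v6=T
  v1=F v2=T v3=T v4=F v5=T v6=T
  v1=F v2=T v3=T v4=T v5=T v6=T
Count: 4.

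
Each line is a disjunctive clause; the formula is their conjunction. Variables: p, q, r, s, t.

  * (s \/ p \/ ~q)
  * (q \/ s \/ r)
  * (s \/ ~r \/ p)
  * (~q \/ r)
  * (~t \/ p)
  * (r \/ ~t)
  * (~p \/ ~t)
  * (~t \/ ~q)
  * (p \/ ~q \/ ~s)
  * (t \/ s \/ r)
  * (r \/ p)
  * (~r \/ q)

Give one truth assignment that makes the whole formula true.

p=T  q=T  r=T  s=F  t=F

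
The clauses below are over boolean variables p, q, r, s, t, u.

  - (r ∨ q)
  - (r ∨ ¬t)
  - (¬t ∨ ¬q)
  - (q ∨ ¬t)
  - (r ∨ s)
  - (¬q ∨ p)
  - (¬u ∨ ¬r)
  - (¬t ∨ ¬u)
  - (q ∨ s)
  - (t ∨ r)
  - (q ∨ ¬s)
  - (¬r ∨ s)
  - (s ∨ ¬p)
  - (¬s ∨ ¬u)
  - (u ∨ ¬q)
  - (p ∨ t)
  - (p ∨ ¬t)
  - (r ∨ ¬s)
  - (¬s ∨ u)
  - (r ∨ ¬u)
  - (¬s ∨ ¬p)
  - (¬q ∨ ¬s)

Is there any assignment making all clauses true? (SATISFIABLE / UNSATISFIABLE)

UNSATISFIABLE

s = True:
  propagation gives q=True; an empty clause results — contradiction.
s = False:
  propagation gives r=True; an empty clause results — contradiction.
Every branch closes, so no satisfying assignment exists.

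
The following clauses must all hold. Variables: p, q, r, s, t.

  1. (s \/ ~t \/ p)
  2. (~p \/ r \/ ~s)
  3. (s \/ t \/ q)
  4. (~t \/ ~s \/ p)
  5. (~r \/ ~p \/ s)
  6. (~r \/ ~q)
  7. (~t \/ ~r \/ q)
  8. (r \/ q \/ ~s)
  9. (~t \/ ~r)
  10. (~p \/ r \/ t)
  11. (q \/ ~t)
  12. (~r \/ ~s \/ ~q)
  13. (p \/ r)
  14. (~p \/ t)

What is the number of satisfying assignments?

2

Satisfying assignments:
  p=F q=F r=T s=T t=F
  p=T q=T r=F s=F t=T
That's 2 in total.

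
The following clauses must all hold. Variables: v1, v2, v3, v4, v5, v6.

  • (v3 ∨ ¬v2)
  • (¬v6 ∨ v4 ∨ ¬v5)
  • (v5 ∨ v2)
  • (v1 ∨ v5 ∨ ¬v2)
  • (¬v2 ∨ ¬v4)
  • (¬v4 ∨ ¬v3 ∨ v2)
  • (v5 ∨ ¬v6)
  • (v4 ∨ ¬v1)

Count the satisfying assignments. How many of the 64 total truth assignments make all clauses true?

7

Split on v2, then v4.
  v2=1, v4=1: a clause becomes empty — 0.
  v2=1, v4=0: remaining (v1,v3,v5,v6) ∈ {(0,1,1,0)} — 1.
  v2=0, v4=1: remaining (v1,v3,v5,v6) ∈ {(0,0,1,0); (0,0,1,1); (1,0,1,0); (1,0,1,1)} — 4.
  v2=0, v4=0: remaining (v1,v3,v5,v6) ∈ {(0,0,1,0); (0,1,1,0)} — 2.
Total: 0 + 1 + 4 + 2 = 7.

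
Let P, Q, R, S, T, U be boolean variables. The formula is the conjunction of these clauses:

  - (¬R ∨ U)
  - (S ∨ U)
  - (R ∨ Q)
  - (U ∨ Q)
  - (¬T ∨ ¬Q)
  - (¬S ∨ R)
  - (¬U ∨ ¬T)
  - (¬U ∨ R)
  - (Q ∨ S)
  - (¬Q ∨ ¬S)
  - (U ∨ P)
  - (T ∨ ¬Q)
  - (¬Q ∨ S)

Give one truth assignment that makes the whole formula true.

P=True, Q=False, R=True, S=True, T=False, U=True

P occurs only positively in the remaining clauses — set P = True.
Set Q = False and propagate.
  then R is forced to True.
  then U is forced to True.
  then T is forced to False.
  then S is forced to True.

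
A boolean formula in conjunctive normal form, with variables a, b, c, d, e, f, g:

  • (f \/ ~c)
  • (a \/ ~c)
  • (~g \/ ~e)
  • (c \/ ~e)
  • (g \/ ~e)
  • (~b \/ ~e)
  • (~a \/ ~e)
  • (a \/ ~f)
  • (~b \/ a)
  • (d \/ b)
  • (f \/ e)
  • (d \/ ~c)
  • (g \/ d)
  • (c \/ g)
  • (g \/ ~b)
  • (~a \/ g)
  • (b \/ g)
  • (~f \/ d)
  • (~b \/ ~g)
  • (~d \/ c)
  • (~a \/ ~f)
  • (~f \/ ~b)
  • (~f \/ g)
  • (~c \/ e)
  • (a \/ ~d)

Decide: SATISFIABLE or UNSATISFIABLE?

UNSATISFIABLE

g = True:
  propagation gives e=False, f=True, a=True; an empty clause results — contradiction.
g = False:
  propagation gives e=False, f=True; an empty clause results — contradiction.
Every branch closes, so no satisfying assignment exists.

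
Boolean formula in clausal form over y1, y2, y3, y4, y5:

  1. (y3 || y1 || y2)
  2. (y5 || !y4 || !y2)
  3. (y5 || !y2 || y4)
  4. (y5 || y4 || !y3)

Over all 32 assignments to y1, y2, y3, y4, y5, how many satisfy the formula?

18

Case analysis on y2 and y4:
  y2=T, y4=T: remaining (y1,y3,y5) ∈ {(F,F,T); (F,T,T); (T,F,T); (T,T,T)} — 4.
  y2=T, y4=F: remaining (y1,y3,y5) ∈ {(F,F,T); (F,T,T); (T,F,T); (T,T,T)} — 4.
  y2=F, y4=T: y5 free; 3 ways for (y1,y3) × 2^1 = 6.
  y2=F, y4=F: remaining (y1,y3,y5) ∈ {(F,T,T); (T,F,F); (T,F,T); (T,T,T)} — 4.
Total: 4 + 4 + 6 + 4 = 18.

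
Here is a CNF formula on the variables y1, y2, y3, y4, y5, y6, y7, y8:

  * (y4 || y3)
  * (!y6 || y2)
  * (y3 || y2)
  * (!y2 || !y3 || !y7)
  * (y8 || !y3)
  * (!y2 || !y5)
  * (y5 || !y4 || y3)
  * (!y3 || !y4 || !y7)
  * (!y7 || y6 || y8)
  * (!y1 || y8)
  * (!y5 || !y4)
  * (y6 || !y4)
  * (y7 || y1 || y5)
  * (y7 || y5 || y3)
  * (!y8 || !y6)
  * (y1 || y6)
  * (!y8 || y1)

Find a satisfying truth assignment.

y1=True, y2=False, y3=True, y4=False, y5=True, y6=False, y7=False, y8=True

Set y1 = True and propagate.
  then y8 is forced to True.
  then y6 is forced to False.
  then y4 is forced to False.
  then y3 is forced to True.
Set y2 = False and propagate.
y5, y7 are now unconstrained; take y5 = True, y7 = False.
Check each clause:
  1. (y3 || y4) — y3 is true.
  2. (!y6 || y2) — !y6 is true.
  3. (y2 || y3) — y3 is true.
  4. (!y3 || !y2 || !y7) — !y7 is true.
  5. (!y3 || y8) — y8 is true.
  6. (!y5 || !y2) — !y2 is true.
  7. (y5 || !y4 || y3) — y3 is true.
  8. (!y3 || !y7 || !y4) — !y7 is true.
  9. (y8 || !y7 || y6) — y8 is true.
  10. (y8 || !y1) — y8 is true.
  11. (!y5 || !y4) — !y4 is true.
  12. (!y4 || y6) — !y4 is true.
  13. (y1 || y5 || y7) — y1 is true.
  14. (y3 || y5 || y7) — y3 is true.
  15. (!y6 || !y8) — !y6 is true.
  16. (y1 || y6) — y1 is true.
  17. (!y8 || y1) — y1 is true.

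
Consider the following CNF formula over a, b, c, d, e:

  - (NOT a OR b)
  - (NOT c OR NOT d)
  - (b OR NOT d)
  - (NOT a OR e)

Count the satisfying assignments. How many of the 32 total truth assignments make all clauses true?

Case analysis on a and b:
  a=1, b=1: remaining (c,d,e) ∈ {(0,0,1); (0,1,1); (1,0,1)} — 3.
  a=1, b=0: a clause becomes empty — 0.
  a=0, b=1: e free; 3 ways for (c,d) × 2^1 = 6.
  a=0, b=0: remaining (c,d,e) ∈ {(0,0,0); (0,0,1); (1,0,0); (1,0,1)} — 4.
Total: 3 + 0 + 6 + 4 = 13.

13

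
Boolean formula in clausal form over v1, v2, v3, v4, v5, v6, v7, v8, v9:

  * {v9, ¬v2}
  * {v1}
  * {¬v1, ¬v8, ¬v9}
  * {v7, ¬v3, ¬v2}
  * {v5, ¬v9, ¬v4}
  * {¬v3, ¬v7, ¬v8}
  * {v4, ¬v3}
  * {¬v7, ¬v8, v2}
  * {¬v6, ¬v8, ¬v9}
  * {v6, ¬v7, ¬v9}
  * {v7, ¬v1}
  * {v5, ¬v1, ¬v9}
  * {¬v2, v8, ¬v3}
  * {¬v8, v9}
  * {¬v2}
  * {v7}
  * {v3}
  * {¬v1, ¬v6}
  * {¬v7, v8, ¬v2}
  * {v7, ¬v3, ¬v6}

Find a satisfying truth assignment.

v1 = T, v2 = F, v3 = T, v4 = T, v5 = T, v6 = F, v7 = T, v8 = F, v9 = F

Unit propagation: (v1) forces v1 = True.
The clause (v7) is unit: v7 must be True.
Unit propagation: (¬v2) forces v2 = False.
The clause (¬v8) is unit: v8 must be False.
Unit propagation: (v3) forces v3 = True.
Unit propagation: (v4) forces v4 = True.
Unit propagation: (¬v6) forces v6 = False.
Unit propagation: (¬v9) forces v9 = False.
v5 is now unconstrained; take v5 = True.
Every clause has at least one true literal under this assignment.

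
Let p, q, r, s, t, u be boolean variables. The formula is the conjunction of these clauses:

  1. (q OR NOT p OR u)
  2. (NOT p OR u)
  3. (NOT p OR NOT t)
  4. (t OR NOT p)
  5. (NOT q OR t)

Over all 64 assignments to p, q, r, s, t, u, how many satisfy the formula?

Split on p, then t.
  p=T, t=T: a clause becomes empty — 0.
  p=T, t=F: a clause becomes empty — 0.
  p=F, t=T: q, r, s, u free → 2^4 = 16.
  p=F, t=F: forces q=F; r, s, u free → 2^3 = 8.
Total: 0 + 0 + 16 + 8 = 24.

24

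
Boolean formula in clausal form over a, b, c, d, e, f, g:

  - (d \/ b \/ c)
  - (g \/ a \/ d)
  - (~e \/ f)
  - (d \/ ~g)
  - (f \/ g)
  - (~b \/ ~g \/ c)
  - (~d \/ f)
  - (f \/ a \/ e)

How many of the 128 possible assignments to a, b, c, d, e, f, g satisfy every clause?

34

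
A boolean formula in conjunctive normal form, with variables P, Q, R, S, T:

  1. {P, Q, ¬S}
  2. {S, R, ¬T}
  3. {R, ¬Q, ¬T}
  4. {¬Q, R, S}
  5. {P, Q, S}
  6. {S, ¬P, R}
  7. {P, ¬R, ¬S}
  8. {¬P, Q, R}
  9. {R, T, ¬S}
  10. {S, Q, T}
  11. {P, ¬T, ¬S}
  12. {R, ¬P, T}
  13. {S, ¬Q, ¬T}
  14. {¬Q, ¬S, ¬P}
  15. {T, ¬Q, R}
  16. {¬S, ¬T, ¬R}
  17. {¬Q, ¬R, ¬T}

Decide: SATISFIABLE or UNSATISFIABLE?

SATISFIABLE

Branch on P: take P = False.
Try Q = True.
Set R = True and propagate.
  then S is forced to False.
  then T is forced to False.
So P = F  Q = T  R = T  S = F  T = F is a satisfying assignment.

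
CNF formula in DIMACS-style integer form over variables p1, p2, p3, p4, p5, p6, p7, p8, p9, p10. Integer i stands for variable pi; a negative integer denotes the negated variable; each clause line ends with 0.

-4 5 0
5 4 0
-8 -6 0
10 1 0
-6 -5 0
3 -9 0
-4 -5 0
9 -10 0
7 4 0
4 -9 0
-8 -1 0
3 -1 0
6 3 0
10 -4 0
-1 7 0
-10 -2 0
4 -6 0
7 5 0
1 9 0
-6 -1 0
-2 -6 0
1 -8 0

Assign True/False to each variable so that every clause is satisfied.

p2 occurs only negated in the remaining clauses — set p2 = False.
p3 occurs only positively in the remaining clauses — set p3 = True.
Try p1 = True.
  then p8 is forced to False.
  then p7 is forced to True.
  then p6 is forced to False.
The remaining clauses are satisfied by p4 = False, p5 = True, p9 = False, p10 = False.

p1=1, p2=0, p3=1, p4=0, p5=1, p6=0, p7=1, p8=0, p9=0, p10=0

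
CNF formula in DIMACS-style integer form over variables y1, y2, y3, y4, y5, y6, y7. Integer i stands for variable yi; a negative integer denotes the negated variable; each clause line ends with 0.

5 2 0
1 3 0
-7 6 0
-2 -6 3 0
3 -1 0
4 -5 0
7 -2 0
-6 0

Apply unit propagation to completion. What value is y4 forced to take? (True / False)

True

Unit clause (NOT y6) sets y6 = False.
In (NOT y7 OR y6), y6 is now false; NOT y7 must hold, so y7 = False.
(NOT y2 OR y7): since y7 = False, the clause reduces to (NOT y2). y2 = False.
(y5 OR y2): since y2 = False, the clause reduces to (y5). y5 = True.
From (NOT y5 OR y4) and y5 = True: y4 = True.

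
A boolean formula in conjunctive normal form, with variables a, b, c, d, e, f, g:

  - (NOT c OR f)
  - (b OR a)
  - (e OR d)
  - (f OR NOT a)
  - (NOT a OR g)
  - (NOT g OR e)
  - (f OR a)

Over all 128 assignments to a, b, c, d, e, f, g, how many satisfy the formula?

Split on a, then f.
  a=1, f=1: forces e=1; g=1; b, c, d free → 2^3 = 8.
  a=1, f=0: a clause becomes empty — 0.
  a=0, f=1: c free; 5 ways for (b,d,e,g) × 2^1 = 10.
  a=0, f=0: a clause becomes empty — 0.
Total: 8 + 0 + 10 + 0 = 18.

18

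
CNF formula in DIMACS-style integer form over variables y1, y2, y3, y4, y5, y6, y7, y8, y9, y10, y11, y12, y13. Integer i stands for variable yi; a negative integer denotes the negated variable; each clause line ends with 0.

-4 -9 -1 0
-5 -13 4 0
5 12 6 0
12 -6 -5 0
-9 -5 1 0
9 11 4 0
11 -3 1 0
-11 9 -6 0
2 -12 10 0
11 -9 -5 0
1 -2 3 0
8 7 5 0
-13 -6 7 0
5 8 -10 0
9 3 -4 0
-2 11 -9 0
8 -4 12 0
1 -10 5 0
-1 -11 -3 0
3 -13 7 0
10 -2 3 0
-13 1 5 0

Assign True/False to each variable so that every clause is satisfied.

Pure literal: y13 appears only negated; assign y13 = False.
Try y1 = True.
The remaining clauses are satisfied by y2 = False, y3 = False, y4 = False, y5 = True, y6 = False, y7 = False, y8 = False, y9 = True, y10 = True, y11 = True, y12 = True.
Every clause has at least one true literal under this assignment.

y1 = True  y2 = False  y3 = False  y4 = False  y5 = True  y6 = False  y7 = False  y8 = False  y9 = True  y10 = True  y11 = True  y12 = True  y13 = False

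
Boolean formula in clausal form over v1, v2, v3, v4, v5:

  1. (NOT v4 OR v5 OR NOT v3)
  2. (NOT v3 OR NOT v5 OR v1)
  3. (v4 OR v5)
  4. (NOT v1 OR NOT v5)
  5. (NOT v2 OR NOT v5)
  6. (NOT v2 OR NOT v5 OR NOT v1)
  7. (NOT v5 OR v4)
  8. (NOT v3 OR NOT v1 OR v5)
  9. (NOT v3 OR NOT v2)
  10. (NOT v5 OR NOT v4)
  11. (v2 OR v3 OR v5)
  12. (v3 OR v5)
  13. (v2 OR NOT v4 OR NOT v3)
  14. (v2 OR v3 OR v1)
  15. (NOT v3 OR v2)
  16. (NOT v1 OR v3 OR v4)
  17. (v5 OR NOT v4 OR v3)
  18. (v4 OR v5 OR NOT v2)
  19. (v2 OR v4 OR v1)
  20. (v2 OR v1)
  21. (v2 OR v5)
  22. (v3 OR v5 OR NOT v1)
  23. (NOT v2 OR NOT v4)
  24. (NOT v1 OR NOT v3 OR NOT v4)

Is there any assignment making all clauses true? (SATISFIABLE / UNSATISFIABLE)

UNSATISFIABLE

v5 = True:
  propagation gives v1=False, v3=False, v2=False; an empty clause results — contradiction.
v5 = False:
  propagation gives v4=True, v3=False; an empty clause results — contradiction.
Every branch closes, so no satisfying assignment exists.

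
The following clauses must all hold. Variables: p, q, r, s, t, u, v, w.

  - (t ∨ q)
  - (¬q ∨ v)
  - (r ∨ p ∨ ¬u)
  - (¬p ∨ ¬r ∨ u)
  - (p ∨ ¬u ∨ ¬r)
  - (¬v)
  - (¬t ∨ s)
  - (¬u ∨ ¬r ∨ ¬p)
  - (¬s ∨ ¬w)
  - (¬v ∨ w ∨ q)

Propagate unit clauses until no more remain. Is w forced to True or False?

(¬v) stands alone — v = False.
(v ∨ ¬q): since v = False, the clause reduces to (¬q). q = False.
(q ∨ t): since q = False, the clause reduces to (t). t = True.
(s ∨ ¬t): since t = True, the clause reduces to (s). s = True.
(¬s ∨ ¬w) with s = True leaves only ¬w, so w = False.

False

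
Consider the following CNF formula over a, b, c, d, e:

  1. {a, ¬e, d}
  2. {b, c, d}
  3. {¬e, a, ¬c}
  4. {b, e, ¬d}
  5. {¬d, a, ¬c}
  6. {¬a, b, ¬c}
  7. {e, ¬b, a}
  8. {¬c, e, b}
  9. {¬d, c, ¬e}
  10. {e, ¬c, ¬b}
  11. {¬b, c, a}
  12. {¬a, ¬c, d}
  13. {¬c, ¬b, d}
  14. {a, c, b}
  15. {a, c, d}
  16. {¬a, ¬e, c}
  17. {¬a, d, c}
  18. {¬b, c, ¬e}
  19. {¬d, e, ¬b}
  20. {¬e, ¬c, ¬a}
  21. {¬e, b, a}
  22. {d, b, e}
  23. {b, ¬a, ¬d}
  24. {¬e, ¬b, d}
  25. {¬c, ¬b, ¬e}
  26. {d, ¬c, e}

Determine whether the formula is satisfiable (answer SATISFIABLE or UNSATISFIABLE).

c = True:
  e = True:
    propagation gives a=True; an empty clause results — contradiction.
  e = False:
    propagation gives b=True; an empty clause results — contradiction.
c = False:
  b = True:
    propagation gives a=True, e=False, d=True; an empty clause results — contradiction.
  b = False:
    propagation gives d=True, e=True; an empty clause results — contradiction.
Every branch closes, so no satisfying assignment exists.

UNSATISFIABLE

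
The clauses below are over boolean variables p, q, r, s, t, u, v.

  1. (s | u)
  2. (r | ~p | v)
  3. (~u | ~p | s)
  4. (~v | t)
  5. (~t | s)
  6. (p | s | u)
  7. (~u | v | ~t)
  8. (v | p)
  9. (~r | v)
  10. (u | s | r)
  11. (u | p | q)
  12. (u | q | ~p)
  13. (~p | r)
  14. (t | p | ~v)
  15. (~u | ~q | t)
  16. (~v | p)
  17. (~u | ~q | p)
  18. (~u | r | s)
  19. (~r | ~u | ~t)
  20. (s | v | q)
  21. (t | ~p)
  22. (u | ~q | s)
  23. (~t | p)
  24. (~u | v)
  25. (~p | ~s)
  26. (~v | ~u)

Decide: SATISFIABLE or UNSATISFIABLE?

UNSATISFIABLE

u = True:
  propagation gives v=True; an empty clause results — contradiction.
u = False:
  propagation gives s=True, p=False, v=True; an empty clause results — contradiction.
Every branch closes, so no satisfying assignment exists.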